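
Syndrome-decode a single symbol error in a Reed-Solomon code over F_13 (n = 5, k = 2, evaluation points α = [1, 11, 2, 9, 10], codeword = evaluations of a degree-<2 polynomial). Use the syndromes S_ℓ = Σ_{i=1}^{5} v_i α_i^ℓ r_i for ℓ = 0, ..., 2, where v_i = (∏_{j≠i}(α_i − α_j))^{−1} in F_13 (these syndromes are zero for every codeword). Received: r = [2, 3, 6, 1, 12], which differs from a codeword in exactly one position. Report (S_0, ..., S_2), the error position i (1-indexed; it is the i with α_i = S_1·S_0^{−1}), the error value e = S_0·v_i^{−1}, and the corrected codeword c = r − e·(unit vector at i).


S = (4, 10, 12), error at position 4, error magnitude e = 6, c = [2, 3, 6, 8, 12].

Step 1: column multipliers v_i = (∏_{j≠i}(α_i − α_j))^{−1} mod 13.
  i = 1 (α = 1): (1−11)(1−2)(1−9)(1−10) = (−10)·(−1)·(−8)·(−9) = 720 ≡ 5, so v_1 = 5^{−1} = 8 (mod 13).
  i = 2 (α = 11): (11−1)(11−2)(11−9)(11−10) = 10·9·2·1 = 180 ≡ 11, so v_2 = 11^{−1} = 6 (mod 13).
  i = 3 (α = 2): (2−1)(2−11)(2−9)(2−10) = 1·(−9)·(−7)·(−8) = −504 ≡ 3, so v_3 = 3^{−1} = 9 (mod 13).
  i = 4 (α = 9): (9−1)(9−11)(9−2)(9−10) = 8·(−2)·7·(−1) = 112 ≡ 8, so v_4 = 8^{−1} = 5 (mod 13).
  i = 5 (α = 10): (10−1)(10−11)(10−2)(10−9) = 9·(−1)·8·1 = −72 ≡ 6, so v_5 = 6^{−1} = 11 (mod 13).
  v = [8, 6, 9, 5, 11].
Step 2: syndromes of r = [2, 3, 6, 1, 12] (all sums mod 13).
  S_0 = Σ v_i r_i = 8·2 + 6·3 + 9·6 + 5·1 + 11·12 = 225 ≡ 4.
  S_1 = Σ v_i α_i r_i = 8·1·2 + 6·11·3 + 9·2·6 + 5·9·1 + 11·10·12 = 1687 ≡ 10.
  α_i^2 mod 13 = [1, 4, 4, 3, 9].
  S_2 = Σ v_i α_i^2 r_i = 8·1·2 + 6·4·3 + 9·4·6 + 5·3·1 + 11·9·12 = 1507 ≡ 12.
  S = (4, 10, 12) ≠ 0, so r is not a codeword (an error is present).
Step 3: locate the error. For a single error e at position i, S_ℓ = v_i·e·α_i^ℓ, so α_err = S_1/S_0.
  S_0^{−1} = 4^{−1} = 10 (mod 13), so α_err = 10·10 = 100 ≡ 9 = α_4. Error position i = 4.
  Consistency check: S_2/S_1 = 12·4 = 48 ≡ 9 = α_err ✓ (single-error assumption holds).
Step 4: error magnitude e = S_0/v_4 = S_0·∏_{j≠4}(α_4 − α_j) = 4·8 = 32 ≡ 6 (mod 13).
Step 5: correct position 4: c_4 = r_4 − e = 1 − 6 ≡ 8 (mod 13). Hence c = [2, 3, 6, 8, 12].
  Check: interpolating c through the α_i gives m(x) = 11 + 4·x (degree < 2) with m(α_i) = c_i for every i, so c is indeed a codeword.


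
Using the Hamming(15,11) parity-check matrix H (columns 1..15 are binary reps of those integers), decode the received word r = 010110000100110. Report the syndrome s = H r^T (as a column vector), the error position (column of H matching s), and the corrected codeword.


s = (1, 0, 1, 0)^T, error position = 10, corrected codeword c = 010110000000110

Compute s = H r^T mod 2 one row at a time:
  s_1 = 0 + 0 + 1 + 0 + 0 + 1 + 1 + 0 = 3 ≡ 1 (mod 2).
  s_2 = 1 + 1 + 0 + 0 + 0 + 1 + 1 + 0 = 4 ≡ 0 (mod 2).
  s_3 = 1 + 0 + 0 + 0 + 1 + 0 + 1 + 0 = 3 ≡ 1 (mod 2).
  s_4 = 0 + 0 + 1 + 0 + 0 + 0 + 1 + 0 = 2 ≡ 0 (mod 2).
s = (1, 0, 1, 0)^T — this equals column 10 of H (binary 1010), so error is at position 10.
Correct: flip bit 10 of r = 010110000100110 to get c = 010110000000110.


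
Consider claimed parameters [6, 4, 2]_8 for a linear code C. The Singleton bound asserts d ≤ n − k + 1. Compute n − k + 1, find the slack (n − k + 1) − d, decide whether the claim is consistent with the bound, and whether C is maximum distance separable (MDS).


Singleton RHS = n − k + 1 = 3, slack = 1, bound satisfied, not MDS.

Singleton bound: d ≤ n − k + 1.
Here n = 6, k = 4, so n − k + 1 = 3.
Given d = 2, check d ≤ 3: YES.
Slack = (n − k + 1) − d = 1.
The code is NOT MDS (slack = 1 > 0).
Description: the claimed parameters are [6, 4, 2]_8; such a code would be non-MDS.


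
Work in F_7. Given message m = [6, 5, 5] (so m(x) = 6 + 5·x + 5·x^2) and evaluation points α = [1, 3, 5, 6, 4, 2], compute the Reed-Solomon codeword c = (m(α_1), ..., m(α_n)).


c = [2, 3, 2, 6, 1, 1]

Message polynomial: m(x) = 6 + 5·x + 5·x^2 (mod 7).
For each evaluation point α_i, compute m(α_i) mod 7:
  α_1 = 1: Horner steps 5 → 3 → 2, so m(1) = 2.
  α_2 = 3: Horner steps 5 → 6 → 3, so m(3) = 3.
  α_3 = 5: Horner steps 5 → 2 → 2, so m(5) = 2.
  α_4 = 6: Horner steps 5 → 0 → 6, so m(6) = 6.
  α_5 = 4: Horner steps 5 → 4 → 1, so m(4) = 1.
  α_6 = 2: Horner steps 5 → 1 → 1, so m(2) = 1.
Codeword c = [2, 3, 2, 6, 1, 1] ∈ F_7^6.


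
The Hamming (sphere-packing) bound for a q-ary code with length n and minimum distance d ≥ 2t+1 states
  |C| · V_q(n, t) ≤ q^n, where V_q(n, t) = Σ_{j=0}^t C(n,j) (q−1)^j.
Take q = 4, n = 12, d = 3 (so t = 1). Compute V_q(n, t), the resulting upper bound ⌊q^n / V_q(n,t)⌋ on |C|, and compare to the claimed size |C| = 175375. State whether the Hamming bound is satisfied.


V_q(n, t) = 37, q^n = 16777216, Hamming bound = 453438, |C| = 175375 ≤ bound (satisfied).

Step 1: Compute V_q(n, t) = Σ_{j=0}^1 C(n, j) (q−1)^j.
  j = 0: C(12,0)·(3)^0 = 1·1 = 1.
  j = 1: C(12,1)·(3)^1 = 12·3 = 36.
  V_q(n, t) = 1 + 36 = 37.
Step 2: q^n = 4^12 = 16777216.
Step 3: Hamming bound ⌊q^n / V_q(n,t)⌋ = ⌊16777216/37⌋ = 453438.
Step 4: Compare |C| = 175375 to 453438: satisfied.
The claimed |C| lies below the Hamming bound.


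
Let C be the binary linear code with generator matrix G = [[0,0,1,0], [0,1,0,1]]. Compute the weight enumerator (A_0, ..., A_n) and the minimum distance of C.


Weight distribution: A_0 = 1, A_1 = 1, A_2 = 1, A_3 = 1. Minimum distance d = 1.

Enumerate all 2^2 = 4 messages m ∈ F_2^2.
For each, compute codeword c = mG in F_2^4, then tally its weight.
  m = 00 → c = 0000, weight = 0.
  m = 10 → c = 0010, weight = 1.
  m = 01 → c = 0101, weight = 2.
  m = 11 → c = 0111, weight = 3.
Tally weights:
  weight 0: 1 codewords.
  weight 1: 1 codewords.
  weight 2: 1 codewords.
  weight 3: 1 codewords.
Minimum distance d = smallest w > 0 with A_w > 0 = 1.
Sanity: Σ A_w = 4 = 2^2 = 4 ✓.


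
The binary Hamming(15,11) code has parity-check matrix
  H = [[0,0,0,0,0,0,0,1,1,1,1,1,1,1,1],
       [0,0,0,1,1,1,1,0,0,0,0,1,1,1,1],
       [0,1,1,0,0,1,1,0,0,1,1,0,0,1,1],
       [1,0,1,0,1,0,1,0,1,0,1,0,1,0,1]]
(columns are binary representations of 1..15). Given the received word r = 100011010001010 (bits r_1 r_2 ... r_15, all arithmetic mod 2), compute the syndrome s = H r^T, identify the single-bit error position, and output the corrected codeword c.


s = (1, 0, 0, 0)^T, error position = 8, corrected codeword c = 100011000001010

Compute s = H r^T mod 2 one row at a time:
  s_1 = 1 + 0 + 0 + 0 + 1 + 0 + 1 + 0 = 3 ≡ 1 (mod 2).
  s_2 = 0 + 1 + 1 + 0 + 1 + 0 + 1 + 0 = 4 ≡ 0 (mod 2).
  s_3 = 0 + 0 + 1 + 0 + 0 + 0 + 1 + 0 = 2 ≡ 0 (mod 2).
  s_4 = 1 + 0 + 1 + 0 + 0 + 0 + 0 + 0 = 2 ≡ 0 (mod 2).
s = (1, 0, 0, 0)^T — this equals column 8 of H (binary 1000), so error is at position 8.
Correct: flip bit 8 of r = 100011010001010 to get c = 100011000001010.


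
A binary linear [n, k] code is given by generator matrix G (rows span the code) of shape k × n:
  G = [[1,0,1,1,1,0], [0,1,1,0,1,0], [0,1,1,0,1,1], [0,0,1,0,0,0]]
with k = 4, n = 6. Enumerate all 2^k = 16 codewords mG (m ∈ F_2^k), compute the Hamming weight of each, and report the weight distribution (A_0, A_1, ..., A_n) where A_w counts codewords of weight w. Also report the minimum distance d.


Weight distribution: A_0 = 1, A_1 = 2, A_2 = 2, A_3 = 4, A_4 = 5, A_5 = 2. Minimum distance d = 1.

Enumerate all 2^4 = 16 messages m ∈ F_2^4.
For each, compute codeword c = mG in F_2^6, then tally its weight.
  m = 0000 → c = 000000, weight = 0.
  m = 1000 → c = 101110, weight = 4.
  m = 0100 → c = 011010, weight = 3.
  m = 1100 → c = 110100, weight = 3.
  m = 0010 → c = 011011, weight = 4.
  m = 1010 → c = 110101, weight = 4.
  m = 0110 → c = 000001, weight = 1.
  m = 1110 → c = 101111, weight = 5.
  m = 0001 → c = 001000, weight = 1.
  m = 1001 → c = 100110, weight = 3.
  m = 0101 → c = 010010, weight = 2.
  m = 1101 → c = 111100, weight = 4.
  m = 0011 → c = 010011, weight = 3.
  m = 1011 → c = 111101, weight = 5.
  m = 0111 → c = 001001, weight = 2.
  m = 1111 → c = 100111, weight = 4.
Tally weights:
  weight 0: 1 codewords.
  weight 1: 2 codewords.
  weight 2: 2 codewords.
  weight 3: 4 codewords.
  weight 4: 5 codewords.
  weight 5: 2 codewords.
Minimum distance d = smallest w > 0 with A_w > 0 = 1.
Sanity: Σ A_w = 16 = 2^4 = 16 ✓.


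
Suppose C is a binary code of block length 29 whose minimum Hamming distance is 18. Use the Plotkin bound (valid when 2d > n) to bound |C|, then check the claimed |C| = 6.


Plotkin bound M ≤ 4; given |C| = 6 > bound (violated).

Check applicability: 2d = 36, n = 29.
2d − n = 7 > 0, so Plotkin applies.
Compute d/(2d−n) = 18/7 ≈ 2.5714.
⌊d/(2d−n)⌋ = 2.
Plotkin bound: M ≤ 2·2 = 4.
Given |C| = 6, check: VIOLATED.
This |C| is above the Plotkin bound, so no binary code with n = 29, d = 18 and 6 codewords exists.


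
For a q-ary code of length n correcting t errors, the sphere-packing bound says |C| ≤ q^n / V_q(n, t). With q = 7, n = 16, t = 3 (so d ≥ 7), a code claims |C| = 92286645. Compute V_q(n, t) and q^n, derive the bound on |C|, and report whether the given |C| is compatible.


V_q(n, t) = 125377, q^n = 33232930569601, Hamming bound = 265064011, |C| = 92286645 ≤ bound (satisfied).

Step 1: Compute V_q(n, t) = Σ_{j=0}^3 C(n, j) (q−1)^j.
  j = 0: C(16,0)·(6)^0 = 1·1 = 1.
  j = 1: C(16,1)·(6)^1 = 16·6 = 96.
  j = 2: C(16,2)·(6)^2 = 120·36 = 4320.
  j = 3: C(16,3)·(6)^3 = 560·216 = 120960.
  V_q(n, t) = 1 + 96 + 4320 + 120960 = 125377.
Step 2: q^n = 7^16 = 33232930569601.
Step 3: Hamming bound ⌊q^n / V_q(n,t)⌋ = ⌊33232930569601/125377⌋ = 265064011.
Step 4: Compare |C| = 92286645 to 265064011: satisfied.
The claimed |C| lies below the Hamming bound.


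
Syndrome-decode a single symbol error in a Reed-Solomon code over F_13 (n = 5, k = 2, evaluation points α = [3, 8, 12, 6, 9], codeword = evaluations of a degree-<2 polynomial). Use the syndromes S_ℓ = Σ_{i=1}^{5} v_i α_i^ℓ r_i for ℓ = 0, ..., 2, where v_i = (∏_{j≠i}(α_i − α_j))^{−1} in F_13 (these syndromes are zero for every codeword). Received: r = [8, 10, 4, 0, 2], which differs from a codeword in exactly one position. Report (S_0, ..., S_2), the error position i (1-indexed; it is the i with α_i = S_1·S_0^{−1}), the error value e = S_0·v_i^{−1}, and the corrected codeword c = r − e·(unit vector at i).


S = (9, 1, 3), error at position 1, error magnitude e = 10, c = [11, 10, 4, 0, 2].

Step 1: column multipliers v_i = (∏_{j≠i}(α_i − α_j))^{−1} mod 13.
  i = 1 (α = 3): (3−8)(3−12)(3−6)(3−9) = (−5)·(−9)·(−3)·(−6) = 810 ≡ 4, so v_1 = 4^{−1} = 10 (mod 13).
  i = 2 (α = 8): (8−3)(8−12)(8−6)(8−9) = 5·(−4)·2·(−1) = 40 ≡ 1, so v_2 = 1^{−1} = 1 (mod 13).
  i = 3 (α = 12): (12−3)(12−8)(12−6)(12−9) = 9·4·6·3 = 648 ≡ 11, so v_3 = 11^{−1} = 6 (mod 13).
  i = 4 (α = 6): (6−3)(6−8)(6−12)(6−9) = 3·(−2)·(−6)·(−3) = −108 ≡ 9, so v_4 = 9^{−1} = 3 (mod 13).
  i = 5 (α = 9): (9−3)(9−8)(9−12)(9−6) = 6·1·(−3)·3 = −54 ≡ 11, so v_5 = 11^{−1} = 6 (mod 13).
  v = [10, 1, 6, 3, 6].
Step 2: syndromes of r = [8, 10, 4, 0, 2] (all sums mod 13).
  S_0 = Σ v_i r_i = 10·8 + 1·10 + 6·4 + 3·0 + 6·2 = 126 ≡ 9.
  S_1 = Σ v_i α_i r_i = 10·3·8 + 1·8·10 + 6·12·4 + 3·6·0 + 6·9·2 = 716 ≡ 1.
  α_i^2 mod 13 = [9, 12, 1, 10, 3].
  S_2 = Σ v_i α_i^2 r_i = 10·9·8 + 1·12·10 + 6·1·4 + 3·10·0 + 6·3·2 = 900 ≡ 3.
  S = (9, 1, 3) ≠ 0, so r is not a codeword (an error is present).
Step 3: locate the error. For a single error e at position i, S_ℓ = v_i·e·α_i^ℓ, so α_err = S_1/S_0.
  S_0^{−1} = 9^{−1} = 3 (mod 13), so α_err = 1·3 = 3 ≡ 3 = α_1. Error position i = 1.
  Consistency check: S_2/S_1 = 3·1 = 3 ≡ 3 = α_err ✓ (single-error assumption holds).
Step 4: error magnitude e = S_0/v_1 = S_0·∏_{j≠1}(α_1 − α_j) = 9·4 = 36 ≡ 10 (mod 13).
Step 5: correct position 1: c_1 = r_1 − e = 8 − 10 ≡ 11 (mod 13). Hence c = [11, 10, 4, 0, 2].
  Check: interpolating c through the α_i gives m(x) = 9 + 5·x (degree < 2) with m(α_i) = c_i for every i, so c is indeed a codeword.


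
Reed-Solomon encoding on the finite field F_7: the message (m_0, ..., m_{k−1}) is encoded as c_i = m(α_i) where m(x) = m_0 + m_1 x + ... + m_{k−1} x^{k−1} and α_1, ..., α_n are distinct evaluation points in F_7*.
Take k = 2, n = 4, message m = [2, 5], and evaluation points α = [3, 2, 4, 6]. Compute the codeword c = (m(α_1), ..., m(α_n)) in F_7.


c = [3, 5, 1, 4]

Message polynomial: m(x) = 2 + 5·x (mod 7).
For each evaluation point α_i, compute m(α_i) mod 7:
  α_1 = 3: Horner steps 5 → 3, so m(3) = 3.
  α_2 = 2: Horner steps 5 → 5, so m(2) = 5.
  α_3 = 4: Horner steps 5 → 1, so m(4) = 1.
  α_4 = 6: Horner steps 5 → 4, so m(6) = 4.
Codeword c = [3, 5, 1, 4] ∈ F_7^4.


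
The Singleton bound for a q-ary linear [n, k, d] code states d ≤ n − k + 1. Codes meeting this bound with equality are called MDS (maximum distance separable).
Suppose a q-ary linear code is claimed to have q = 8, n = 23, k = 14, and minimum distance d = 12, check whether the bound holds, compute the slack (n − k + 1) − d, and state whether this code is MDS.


Singleton RHS = n − k + 1 = 10, slack = -2, bound violated (no such code; not MDS).

Singleton bound: d ≤ n − k + 1.
Here n = 23, k = 14, so n − k + 1 = 10.
Given d = 12, check d ≤ 10: NO.
Slack = (n − k + 1) − d = -2.
The slack is negative: d = 12 exceeds n − k + 1 = 10 by 2, so the Singleton bound is violated and no linear [23, 14, 12]_8 code can exist. In particular it is not MDS (MDS requires d = n − k + 1 exactly).
Description: the claimed parameters are [23, 14, 12]_8; such a code would be impossible (violates the Singleton bound).


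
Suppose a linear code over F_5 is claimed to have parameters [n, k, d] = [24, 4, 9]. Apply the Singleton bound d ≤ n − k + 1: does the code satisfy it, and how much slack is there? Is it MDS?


Singleton RHS = n − k + 1 = 21, slack = 12, bound satisfied, not MDS.

Singleton bound: d ≤ n − k + 1.
Here n = 24, k = 4, so n − k + 1 = 21.
Given d = 9, check d ≤ 21: YES.
Slack = (n − k + 1) − d = 12.
The code is NOT MDS (slack = 12 > 0).
Description: the claimed parameters are [24, 4, 9]_5; such a code would be non-MDS.


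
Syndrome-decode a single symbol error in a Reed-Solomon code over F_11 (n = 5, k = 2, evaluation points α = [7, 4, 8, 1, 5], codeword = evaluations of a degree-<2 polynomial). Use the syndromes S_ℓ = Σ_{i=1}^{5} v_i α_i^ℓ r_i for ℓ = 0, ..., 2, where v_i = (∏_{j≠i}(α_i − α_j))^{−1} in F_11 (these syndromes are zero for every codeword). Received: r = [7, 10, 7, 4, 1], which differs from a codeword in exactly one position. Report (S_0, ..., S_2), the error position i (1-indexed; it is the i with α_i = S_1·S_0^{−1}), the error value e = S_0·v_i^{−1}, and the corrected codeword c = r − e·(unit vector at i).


S = (3, 10, 4), error at position 1, error magnitude e = 2, c = [5, 10, 7, 4, 1].

Step 1: column multipliers v_i = (∏_{j≠i}(α_i − α_j))^{−1} mod 11.
  i = 1 (α = 7): (7−4)(7−8)(7−1)(7−5) = 3·(−1)·6·2 = −36 ≡ 8, so v_1 = 8^{−1} = 7 (mod 11).
  i = 2 (α = 4): (4−7)(4−8)(4−1)(4−5) = (−3)·(−4)·3·(−1) = −36 ≡ 8, so v_2 = 8^{−1} = 7 (mod 11).
  i = 3 (α = 8): (8−7)(8−4)(8−1)(8−5) = 1·4·7·3 = 84 ≡ 7, so v_3 = 7^{−1} = 8 (mod 11).
  i = 4 (α = 1): (1−7)(1−4)(1−8)(1−5) = (−6)·(−3)·(−7)·(−4) = 504 ≡ 9, so v_4 = 9^{−1} = 5 (mod 11).
  i = 5 (α = 5): (5−7)(5−4)(5−8)(5−1) = (−2)·1·(−3)·4 = 24 ≡ 2, so v_5 = 2^{−1} = 6 (mod 11).
  v = [7, 7, 8, 5, 6].
Step 2: syndromes of r = [7, 10, 7, 4, 1] (all sums mod 11).
  S_0 = Σ v_i r_i = 7·7 + 7·10 + 8·7 + 5·4 + 6·1 = 201 ≡ 3.
  S_1 = Σ v_i α_i r_i = 7·7·7 + 7·4·10 + 8·8·7 + 5·1·4 + 6·5·1 = 1121 ≡ 10.
  α_i^2 mod 11 = [5, 5, 9, 1, 3].
  S_2 = Σ v_i α_i^2 r_i = 7·5·7 + 7·5·10 + 8·9·7 + 5·1·4 + 6·3·1 = 1137 ≡ 4.
  S = (3, 10, 4) ≠ 0, so r is not a codeword (an error is present).
Step 3: locate the error. For a single error e at position i, S_ℓ = v_i·e·α_i^ℓ, so α_err = S_1/S_0.
  S_0^{−1} = 3^{−1} = 4 (mod 11), so α_err = 10·4 = 40 ≡ 7 = α_1. Error position i = 1.
  Consistency check: S_2/S_1 = 4·10 = 40 ≡ 7 = α_err ✓ (single-error assumption holds).
Step 4: error magnitude e = S_0/v_1 = S_0·∏_{j≠1}(α_1 − α_j) = 3·8 = 24 ≡ 2 (mod 11).
Step 5: correct position 1: c_1 = r_1 − e = 7 − 2 ≡ 5 (mod 11). Hence c = [5, 10, 7, 4, 1].
  Check: interpolating c through the α_i gives m(x) = 2 + 2·x (degree < 2) with m(α_i) = c_i for every i, so c is indeed a codeword.


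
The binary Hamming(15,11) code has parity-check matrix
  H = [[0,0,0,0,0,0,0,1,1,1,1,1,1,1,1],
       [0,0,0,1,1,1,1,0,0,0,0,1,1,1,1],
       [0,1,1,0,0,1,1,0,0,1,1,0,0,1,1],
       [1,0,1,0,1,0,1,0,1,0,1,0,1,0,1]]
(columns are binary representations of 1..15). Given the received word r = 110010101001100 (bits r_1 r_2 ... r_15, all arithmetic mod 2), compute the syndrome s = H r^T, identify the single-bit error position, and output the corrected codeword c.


s = (1, 0, 0, 1)^T, error position = 9, corrected codeword c = 110010100001100

Compute s = H r^T mod 2 one row at a time:
  s_1 = 0 + 1 + 0 + 0 + 1 + 1 + 0 + 0 = 3 ≡ 1 (mod 2).
  s_2 = 0 + 1 + 0 + 1 + 1 + 1 + 0 + 0 = 4 ≡ 0 (mod 2).
  s_3 = 1 + 0 + 0 + 1 + 0 + 0 + 0 + 0 = 2 ≡ 0 (mod 2).
  s_4 = 1 + 0 + 1 + 1 + 1 + 0 + 1 + 0 = 5 ≡ 1 (mod 2).
s = (1, 0, 0, 1)^T — this equals column 9 of H (binary 1001), so error is at position 9.
Correct: flip bit 9 of r = 110010101001100 to get c = 110010100001100.


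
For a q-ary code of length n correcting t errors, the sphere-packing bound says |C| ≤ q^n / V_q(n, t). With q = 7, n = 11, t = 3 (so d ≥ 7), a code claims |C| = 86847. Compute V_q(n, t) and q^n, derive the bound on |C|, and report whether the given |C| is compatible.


V_q(n, t) = 37687, q^n = 1977326743, Hamming bound = 52467, |C| = 86847 > bound (violated).

Step 1: Compute V_q(n, t) = Σ_{j=0}^3 C(n, j) (q−1)^j.
  j = 0: C(11,0)·(6)^0 = 1·1 = 1.
  j = 1: C(11,1)·(6)^1 = 11·6 = 66.
  j = 2: C(11,2)·(6)^2 = 55·36 = 1980.
  j = 3: C(11,3)·(6)^3 = 165·216 = 35640.
  V_q(n, t) = 1 + 66 + 1980 + 35640 = 37687.
Step 2: q^n = 7^11 = 1977326743.
Step 3: Hamming bound ⌊q^n / V_q(n,t)⌋ = ⌊1977326743/37687⌋ = 52467.
Step 4: Compare |C| = 86847 to 52467: violated.
The claimed |C| lies above the Hamming bound, so no 7-ary code of length 11 with d ≥ 7 can have 86847 codewords.


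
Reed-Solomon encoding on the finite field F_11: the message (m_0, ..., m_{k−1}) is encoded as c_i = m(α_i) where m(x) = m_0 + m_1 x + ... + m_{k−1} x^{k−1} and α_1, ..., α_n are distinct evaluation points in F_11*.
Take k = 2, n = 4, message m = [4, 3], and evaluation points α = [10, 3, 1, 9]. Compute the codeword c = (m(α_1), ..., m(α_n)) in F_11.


c = [1, 2, 7, 9]

Message polynomial: m(x) = 4 + 3·x (mod 11).
For each evaluation point α_i, compute m(α_i) mod 11:
  α_1 = 10: Horner steps 3 → 1, so m(10) = 1.
  α_2 = 3: Horner steps 3 → 2, so m(3) = 2.
  α_3 = 1: Horner steps 3 → 7, so m(1) = 7.
  α_4 = 9: Horner steps 3 → 9, so m(9) = 9.
Codeword c = [1, 2, 7, 9] ∈ F_11^4.


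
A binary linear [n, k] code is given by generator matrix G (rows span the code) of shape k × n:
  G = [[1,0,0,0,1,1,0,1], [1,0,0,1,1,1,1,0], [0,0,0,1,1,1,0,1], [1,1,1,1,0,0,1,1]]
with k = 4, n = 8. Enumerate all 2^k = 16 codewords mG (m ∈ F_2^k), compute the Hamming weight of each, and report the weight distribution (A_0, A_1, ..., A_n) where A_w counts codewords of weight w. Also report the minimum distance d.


Weight distribution: A_0 = 1, A_2 = 1, A_3 = 5, A_4 = 3, A_5 = 2, A_6 = 3, A_7 = 1. Minimum distance d = 2.

Enumerate all 2^4 = 16 messages m ∈ F_2^4.
For each, compute codeword c = mG in F_2^8, then tally its weight.
  m = 0000 → c = 00000000, weight = 0.
  m = 1000 → c = 10001101, weight = 4.
  m = 0100 → c = 10011110, weight = 5.
  m = 1100 → c = 00010011, weight = 3.
  m = 0010 → c = 00011101, weight = 4.
  m = 1010 → c = 10010000, weight = 2.
  m = 0110 → c = 10000011, weight = 3.
  m = 1110 → c = 00001110, weight = 3.
  m = 0001 → c = 11110011, weight = 6.
  m = 1001 → c = 01111110, weight = 6.
  m = 0101 → c = 01101101, weight = 5.
  m = 1101 → c = 11100000, weight = 3.
  m = 0011 → c = 11101110, weight = 6.
  m = 1011 → c = 01100011, weight = 4.
  m = 0111 → c = 01110000, weight = 3.
  m = 1111 → c = 11111101, weight = 7.
Tally weights:
  weight 0: 1 codewords.
  weight 2: 1 codewords.
  weight 3: 5 codewords.
  weight 4: 3 codewords.
  weight 5: 2 codewords.
  weight 6: 3 codewords.
  weight 7: 1 codewords.
Minimum distance d = smallest w > 0 with A_w > 0 = 2.
Sanity: Σ A_w = 16 = 2^4 = 16 ✓.


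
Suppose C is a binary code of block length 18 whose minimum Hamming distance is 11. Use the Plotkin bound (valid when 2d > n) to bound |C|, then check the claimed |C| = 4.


Plotkin bound M ≤ 4; given |C| = 4 ≤ bound (satisfied).

Check applicability: 2d = 22, n = 18.
2d − n = 4 > 0, so Plotkin applies.
Compute d/(2d−n) = 11/4 ≈ 2.7500.
⌊d/(2d−n)⌋ = 2.
Plotkin bound: M ≤ 2·2 = 4.
Given |C| = 4, check: satisfied.
This |C| is at the Plotkin bound.


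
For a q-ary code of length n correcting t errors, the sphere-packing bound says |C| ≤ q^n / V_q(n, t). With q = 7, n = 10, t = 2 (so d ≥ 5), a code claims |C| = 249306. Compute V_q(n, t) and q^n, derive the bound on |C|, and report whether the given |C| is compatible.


V_q(n, t) = 1681, q^n = 282475249, Hamming bound = 168040, |C| = 249306 > bound (violated).

Step 1: Compute V_q(n, t) = Σ_{j=0}^2 C(n, j) (q−1)^j.
  j = 0: C(10,0)·(6)^0 = 1·1 = 1.
  j = 1: C(10,1)·(6)^1 = 10·6 = 60.
  j = 2: C(10,2)·(6)^2 = 45·36 = 1620.
  V_q(n, t) = 1 + 60 + 1620 = 1681.
Step 2: q^n = 7^10 = 282475249.
Step 3: Hamming bound ⌊q^n / V_q(n,t)⌋ = ⌊282475249/1681⌋ = 168040.
Step 4: Compare |C| = 249306 to 168040: violated.
The claimed |C| lies above the Hamming bound, so no 7-ary code of length 10 with d ≥ 5 can have 249306 codewords.


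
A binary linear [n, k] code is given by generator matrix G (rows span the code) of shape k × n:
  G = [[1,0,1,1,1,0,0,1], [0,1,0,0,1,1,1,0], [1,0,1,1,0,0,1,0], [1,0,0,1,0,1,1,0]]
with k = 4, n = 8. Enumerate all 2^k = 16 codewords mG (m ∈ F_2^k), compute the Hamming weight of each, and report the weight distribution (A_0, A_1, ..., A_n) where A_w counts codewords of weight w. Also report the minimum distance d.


Weight distribution: A_0 = 1, A_2 = 1, A_3 = 3, A_4 = 5, A_5 = 4, A_6 = 1, A_7 = 1. Minimum distance d = 2.

Enumerate all 2^4 = 16 messages m ∈ F_2^4.
For each, compute codeword c = mG in F_2^8, then tally its weight.
  m = 0000 → c = 00000000, weight = 0.
  m = 1000 → c = 10111001, weight = 5.
  m = 0100 → c = 01001110, weight = 4.
  m = 1100 → c = 11110111, weight = 7.
  m = 0010 → c = 10110010, weight = 4.
  m = 1010 → c = 00001011, weight = 3.
  m = 0110 → c = 11111100, weight = 6.
  m = 1110 → c = 01000101, weight = 3.
  m = 0001 → c = 10010110, weight = 4.
  m = 1001 → c = 00101111, weight = 5.
  m = 0101 → c = 11011000, weight = 4.
  m = 1101 → c = 01100001, weight = 3.
  m = 0011 → c = 00100100, weight = 2.
  m = 1011 → c = 10011101, weight = 5.
  m = 0111 → c = 01101010, weight = 4.
  m = 1111 → c = 11010011, weight = 5.
Tally weights:
  weight 0: 1 codewords.
  weight 2: 1 codewords.
  weight 3: 3 codewords.
  weight 4: 5 codewords.
  weight 5: 4 codewords.
  weight 6: 1 codewords.
  weight 7: 1 codewords.
Minimum distance d = smallest w > 0 with A_w > 0 = 2.
Sanity: Σ A_w = 16 = 2^4 = 16 ✓.


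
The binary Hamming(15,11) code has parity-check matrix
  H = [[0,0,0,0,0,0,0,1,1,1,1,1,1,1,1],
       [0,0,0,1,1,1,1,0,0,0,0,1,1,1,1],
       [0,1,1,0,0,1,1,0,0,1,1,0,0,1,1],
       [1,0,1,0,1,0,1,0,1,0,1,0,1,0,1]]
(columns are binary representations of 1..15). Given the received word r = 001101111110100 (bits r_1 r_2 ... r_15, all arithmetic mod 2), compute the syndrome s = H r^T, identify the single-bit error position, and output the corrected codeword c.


s = (1, 0, 1, 1)^T, error position = 11, corrected codeword c = 001101111100100

Compute s = H r^T mod 2 one row at a time:
  s_1 = 1 + 1 + 1 + 1 + 0 + 1 + 0 + 0 = 5 ≡ 1 (mod 2).
  s_2 = 1 + 0 + 1 + 1 + 0 + 1 + 0 + 0 = 4 ≡ 0 (mod 2).
  s_3 = 0 + 1 + 1 + 1 + 1 + 1 + 0 + 0 = 5 ≡ 1 (mod 2).
  s_4 = 0 + 1 + 0 + 1 + 1 + 1 + 1 + 0 = 5 ≡ 1 (mod 2).
s = (1, 0, 1, 1)^T — this equals column 11 of H (binary 1011), so error is at position 11.
Correct: flip bit 11 of r = 001101111110100 to get c = 001101111100100.


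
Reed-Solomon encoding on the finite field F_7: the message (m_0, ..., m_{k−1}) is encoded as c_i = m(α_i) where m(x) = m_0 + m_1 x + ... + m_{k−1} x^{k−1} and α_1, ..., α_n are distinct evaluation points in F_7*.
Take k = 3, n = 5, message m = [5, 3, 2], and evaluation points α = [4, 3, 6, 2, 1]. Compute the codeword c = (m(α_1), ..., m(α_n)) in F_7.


c = [0, 4, 4, 5, 3]

Message polynomial: m(x) = 5 + 3·x + 2·x^2 (mod 7).
For each evaluation point α_i, compute m(α_i) mod 7:
  α_1 = 4: Horner steps 2 → 4 → 0, so m(4) = 0.
  α_2 = 3: Horner steps 2 → 2 → 4, so m(3) = 4.
  α_3 = 6: Horner steps 2 → 1 → 4, so m(6) = 4.
  α_4 = 2: Horner steps 2 → 0 → 5, so m(2) = 5.
  α_5 = 1: Horner steps 2 → 5 → 3, so m(1) = 3.
Codeword c = [0, 4, 4, 5, 3] ∈ F_7^5.


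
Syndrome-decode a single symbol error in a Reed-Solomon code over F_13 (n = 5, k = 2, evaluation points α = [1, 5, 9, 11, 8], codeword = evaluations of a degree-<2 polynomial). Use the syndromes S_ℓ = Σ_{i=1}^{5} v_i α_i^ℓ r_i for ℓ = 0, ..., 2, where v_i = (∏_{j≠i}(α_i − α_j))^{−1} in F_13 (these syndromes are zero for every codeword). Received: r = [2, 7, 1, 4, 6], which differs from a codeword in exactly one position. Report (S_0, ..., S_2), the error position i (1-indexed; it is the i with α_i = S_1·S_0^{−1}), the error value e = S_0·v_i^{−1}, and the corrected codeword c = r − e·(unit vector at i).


S = (7, 9, 6), error at position 2, error magnitude e = 12, c = [2, 8, 1, 4, 6].

Step 1: column multipliers v_i = (∏_{j≠i}(α_i − α_j))^{−1} mod 13.
  i = 1 (α = 1): (1−5)(1−9)(1−11)(1−8) = (−4)·(−8)·(−10)·(−7) = 2240 ≡ 4, so v_1 = 4^{−1} = 10 (mod 13).
  i = 2 (α = 5): (5−1)(5−9)(5−11)(5−8) = 4·(−4)·(−6)·(−3) = −288 ≡ 11, so v_2 = 11^{−1} = 6 (mod 13).
  i = 3 (α = 9): (9−1)(9−5)(9−11)(9−8) = 8·4·(−2)·1 = −64 ≡ 1, so v_3 = 1^{−1} = 1 (mod 13).
  i = 4 (α = 11): (11−1)(11−5)(11−9)(11−8) = 10·6·2·3 = 360 ≡ 9, so v_4 = 9^{−1} = 3 (mod 13).
  i = 5 (α = 8): (8−1)(8−5)(8−9)(8−11) = 7·3·(−1)·(−3) = 63 ≡ 11, so v_5 = 11^{−1} = 6 (mod 13).
  v = [10, 6, 1, 3, 6].
Step 2: syndromes of r = [2, 7, 1, 4, 6] (all sums mod 13).
  S_0 = Σ v_i r_i = 10·2 + 6·7 + 1·1 + 3·4 + 6·6 = 111 ≡ 7.
  S_1 = Σ v_i α_i r_i = 10·1·2 + 6·5·7 + 1·9·1 + 3·11·4 + 6·8·6 = 659 ≡ 9.
  α_i^2 mod 13 = [1, 12, 3, 4, 12].
  S_2 = Σ v_i α_i^2 r_i = 10·1·2 + 6·12·7 + 1·3·1 + 3·4·4 + 6·12·6 = 1007 ≡ 6.
  S = (7, 9, 6) ≠ 0, so r is not a codeword (an error is present).
Step 3: locate the error. For a single error e at position i, S_ℓ = v_i·e·α_i^ℓ, so α_err = S_1/S_0.
  S_0^{−1} = 7^{−1} = 2 (mod 13), so α_err = 9·2 = 18 ≡ 5 = α_2. Error position i = 2.
  Consistency check: S_2/S_1 = 6·3 = 18 ≡ 5 = α_err ✓ (single-error assumption holds).
Step 4: error magnitude e = S_0/v_2 = S_0·∏_{j≠2}(α_2 − α_j) = 7·11 = 77 ≡ 12 (mod 13).
Step 5: correct position 2: c_2 = r_2 − e = 7 − 12 ≡ 8 (mod 13). Hence c = [2, 8, 1, 4, 6].
  Check: interpolating c through the α_i gives m(x) = 7 + 8·x (degree < 2) with m(α_i) = c_i for every i, so c is indeed a codeword.


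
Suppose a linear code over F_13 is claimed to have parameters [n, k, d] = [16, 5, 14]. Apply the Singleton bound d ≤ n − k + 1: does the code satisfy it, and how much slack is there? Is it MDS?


Singleton RHS = n − k + 1 = 12, slack = -2, bound violated (no such code; not MDS).

Singleton bound: d ≤ n − k + 1.
Here n = 16, k = 5, so n − k + 1 = 12.
Given d = 14, check d ≤ 12: NO.
Slack = (n − k + 1) − d = -2.
The slack is negative: d = 14 exceeds n − k + 1 = 12 by 2, so the Singleton bound is violated and no linear [16, 5, 14]_13 code can exist. In particular it is not MDS (MDS requires d = n − k + 1 exactly).
Description: the claimed parameters are [16, 5, 14]_13; such a code would be impossible (violates the Singleton bound).


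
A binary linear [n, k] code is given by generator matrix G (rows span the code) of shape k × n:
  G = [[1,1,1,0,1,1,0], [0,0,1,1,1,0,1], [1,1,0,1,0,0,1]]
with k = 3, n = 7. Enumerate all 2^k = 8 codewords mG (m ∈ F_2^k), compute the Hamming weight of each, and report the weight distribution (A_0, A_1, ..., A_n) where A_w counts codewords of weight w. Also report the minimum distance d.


Weight distribution: A_0 = 1, A_1 = 1, A_4 = 3, A_5 = 3. Minimum distance d = 1.

Enumerate all 2^3 = 8 messages m ∈ F_2^3.
For each, compute codeword c = mG in F_2^7, then tally its weight.
  m = 000 → c = 0000000, weight = 0.
  m = 100 → c = 1110110, weight = 5.
  m = 010 → c = 0011101, weight = 4.
  m = 110 → c = 1101011, weight = 5.
  m = 001 → c = 1101001, weight = 4.
  m = 101 → c = 0011111, weight = 5.
  m = 011 → c = 1110100, weight = 4.
  m = 111 → c = 0000010, weight = 1.
Tally weights:
  weight 0: 1 codewords.
  weight 1: 1 codewords.
  weight 4: 3 codewords.
  weight 5: 3 codewords.
Minimum distance d = smallest w > 0 with A_w > 0 = 1.
Sanity: Σ A_w = 8 = 2^3 = 8 ✓.


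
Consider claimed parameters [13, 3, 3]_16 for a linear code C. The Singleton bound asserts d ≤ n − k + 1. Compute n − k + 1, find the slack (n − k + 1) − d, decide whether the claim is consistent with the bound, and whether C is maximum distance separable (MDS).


Singleton RHS = n − k + 1 = 11, slack = 8, bound satisfied, not MDS.

Singleton bound: d ≤ n − k + 1.
Here n = 13, k = 3, so n − k + 1 = 11.
Given d = 3, check d ≤ 11: YES.
Slack = (n − k + 1) − d = 8.
The code is NOT MDS (slack = 8 > 0).
Description: the claimed parameters are [13, 3, 3]_16; such a code would be non-MDS.


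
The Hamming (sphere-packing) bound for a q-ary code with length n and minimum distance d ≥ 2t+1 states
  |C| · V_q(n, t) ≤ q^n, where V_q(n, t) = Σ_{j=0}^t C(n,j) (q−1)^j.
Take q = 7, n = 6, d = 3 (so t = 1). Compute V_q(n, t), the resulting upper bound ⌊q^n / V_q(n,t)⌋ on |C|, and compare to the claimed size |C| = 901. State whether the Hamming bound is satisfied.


V_q(n, t) = 37, q^n = 117649, Hamming bound = 3179, |C| = 901 ≤ bound (satisfied).

Step 1: Compute V_q(n, t) = Σ_{j=0}^1 C(n, j) (q−1)^j.
  j = 0: C(6,0)·(6)^0 = 1·1 = 1.
  j = 1: C(6,1)·(6)^1 = 6·6 = 36.
  V_q(n, t) = 1 + 36 = 37.
Step 2: q^n = 7^6 = 117649.
Step 3: Hamming bound ⌊q^n / V_q(n,t)⌋ = ⌊117649/37⌋ = 3179.
Step 4: Compare |C| = 901 to 3179: satisfied.
The claimed |C| lies below the Hamming bound.


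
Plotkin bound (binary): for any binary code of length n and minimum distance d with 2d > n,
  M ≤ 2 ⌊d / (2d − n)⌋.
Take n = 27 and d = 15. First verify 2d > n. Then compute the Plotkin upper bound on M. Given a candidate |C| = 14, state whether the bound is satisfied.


Plotkin bound M ≤ 10; given |C| = 14 > bound (violated).

Check applicability: 2d = 30, n = 27.
2d − n = 3 > 0, so Plotkin applies.
Compute d/(2d−n) = 15/3 ≈ 5.0000.
⌊d/(2d−n)⌋ = 5.
Plotkin bound: M ≤ 2·5 = 10.
Given |C| = 14, check: VIOLATED.
This |C| is above the Plotkin bound, so no binary code with n = 27, d = 15 and 14 codewords exists.


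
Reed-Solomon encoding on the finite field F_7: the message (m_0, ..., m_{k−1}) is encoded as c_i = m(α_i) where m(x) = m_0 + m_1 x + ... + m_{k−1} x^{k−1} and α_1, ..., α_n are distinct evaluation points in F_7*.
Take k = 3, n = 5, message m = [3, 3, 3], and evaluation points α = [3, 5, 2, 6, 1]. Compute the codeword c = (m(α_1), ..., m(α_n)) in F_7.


c = [4, 2, 0, 3, 2]

Message polynomial: m(x) = 3 + 3·x + 3·x^2 (mod 7).
For each evaluation point α_i, compute m(α_i) mod 7:
  α_1 = 3: Horner steps 3 → 5 → 4, so m(3) = 4.
  α_2 = 5: Horner steps 3 → 4 → 2, so m(5) = 2.
  α_3 = 2: Horner steps 3 → 2 → 0, so m(2) = 0.
  α_4 = 6: Horner steps 3 → 0 → 3, so m(6) = 3.
  α_5 = 1: Horner steps 3 → 6 → 2, so m(1) = 2.
Codeword c = [4, 2, 0, 3, 2] ∈ F_7^5.


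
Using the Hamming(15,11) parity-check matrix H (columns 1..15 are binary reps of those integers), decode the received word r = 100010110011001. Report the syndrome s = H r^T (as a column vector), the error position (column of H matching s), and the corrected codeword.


s = (0, 0, 1, 1)^T, error position = 3, corrected codeword c = 101010110011001

Compute s = H r^T mod 2 one row at a time:
  s_1 = 1 + 0 + 0 + 1 + 1 + 0 + 0 + 1 = 4 ≡ 0 (mod 2).
  s_2 = 0 + 1 + 0 + 1 + 1 + 0 + 0 + 1 = 4 ≡ 0 (mod 2).
  s_3 = 0 + 0 + 0 + 1 + 0 + 1 + 0 + 1 = 3 ≡ 1 (mod 2).
  s_4 = 1 + 0 + 1 + 1 + 0 + 1 + 0 + 1 = 5 ≡ 1 (mod 2).
s = (0, 0, 1, 1)^T — this equals column 3 of H (binary 0011), so error is at position 3.
Correct: flip bit 3 of r = 100010110011001 to get c = 101010110011001.


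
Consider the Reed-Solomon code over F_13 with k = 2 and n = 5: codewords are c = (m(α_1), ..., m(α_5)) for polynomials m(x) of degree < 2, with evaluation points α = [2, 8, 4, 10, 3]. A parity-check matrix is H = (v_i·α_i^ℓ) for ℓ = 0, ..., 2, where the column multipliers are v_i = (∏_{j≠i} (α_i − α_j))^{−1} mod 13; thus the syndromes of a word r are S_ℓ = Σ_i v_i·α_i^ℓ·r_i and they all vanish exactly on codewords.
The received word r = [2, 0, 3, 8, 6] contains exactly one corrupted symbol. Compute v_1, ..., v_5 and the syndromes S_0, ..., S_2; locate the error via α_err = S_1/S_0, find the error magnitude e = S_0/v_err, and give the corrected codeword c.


S = (5, 7, 2), error at position 3, error magnitude e = 6, c = [2, 0, 10, 8, 6].

Step 1: column multipliers v_i = (∏_{j≠i}(α_i − α_j))^{−1} mod 13.
  i = 1 (α = 2): (2−8)(2−4)(2−10)(2−3) = (−6)·(−2)·(−8)·(−1) = 96 ≡ 5, so v_1 = 5^{−1} = 8 (mod 13).
  i = 2 (α = 8): (8−2)(8−4)(8−10)(8−3) = 6·4·(−2)·5 = −240 ≡ 7, so v_2 = 7^{−1} = 2 (mod 13).
  i = 3 (α = 4): (4−2)(4−8)(4−10)(4−3) = 2·(−4)·(−6)·1 = 48 ≡ 9, so v_3 = 9^{−1} = 3 (mod 13).
  i = 4 (α = 10): (10−2)(10−8)(10−4)(10−3) = 8·2·6·7 = 672 ≡ 9, so v_4 = 9^{−1} = 3 (mod 13).
  i = 5 (α = 3): (3−2)(3−8)(3−4)(3−10) = 1·(−5)·(−1)·(−7) = −35 ≡ 4, so v_5 = 4^{−1} = 10 (mod 13).
  v = [8, 2, 3, 3, 10].
Step 2: syndromes of r = [2, 0, 3, 8, 6] (all sums mod 13).
  S_0 = Σ v_i r_i = 8·2 + 2·0 + 3·3 + 3·8 + 10·6 = 109 ≡ 5.
  S_1 = Σ v_i α_i r_i = 8·2·2 + 2·8·0 + 3·4·3 + 3·10·8 + 10·3·6 = 488 ≡ 7.
  α_i^2 mod 13 = [4, 12, 3, 9, 9].
  S_2 = Σ v_i α_i^2 r_i = 8·4·2 + 2·12·0 + 3·3·3 + 3·9·8 + 10·9·6 = 847 ≡ 2.
  S = (5, 7, 2) ≠ 0, so r is not a codeword (an error is present).
Step 3: locate the error. For a single error e at position i, S_ℓ = v_i·e·α_i^ℓ, so α_err = S_1/S_0.
  S_0^{−1} = 5^{−1} = 8 (mod 13), so α_err = 7·8 = 56 ≡ 4 = α_3. Error position i = 3.
  Consistency check: S_2/S_1 = 2·2 = 4 ≡ 4 = α_err ✓ (single-error assumption holds).
Step 4: error magnitude e = S_0/v_3 = S_0·∏_{j≠3}(α_3 − α_j) = 5·9 = 45 ≡ 6 (mod 13).
Step 5: correct position 3: c_3 = r_3 − e = 3 − 6 ≡ 10 (mod 13). Hence c = [2, 0, 10, 8, 6].
  Check: interpolating c through the α_i gives m(x) = 7 + 4·x (degree < 2) with m(α_i) = c_i for every i, so c is indeed a codeword.


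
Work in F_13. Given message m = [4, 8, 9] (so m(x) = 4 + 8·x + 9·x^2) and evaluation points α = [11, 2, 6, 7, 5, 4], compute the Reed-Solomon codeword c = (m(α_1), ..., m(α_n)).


c = [11, 4, 12, 7, 9, 11]

Message polynomial: m(x) = 4 + 8·x + 9·x^2 (mod 13).
For each evaluation point α_i, compute m(α_i) mod 13:
  α_1 = 11: Horner steps 9 → 3 → 11, so m(11) = 11.
  α_2 = 2: Horner steps 9 → 0 → 4, so m(2) = 4.
  α_3 = 6: Horner steps 9 → 10 → 12, so m(6) = 12.
  α_4 = 7: Horner steps 9 → 6 → 7, so m(7) = 7.
  α_5 = 5: Horner steps 9 → 1 → 9, so m(5) = 9.
  α_6 = 4: Horner steps 9 → 5 → 11, so m(4) = 11.
Codeword c = [11, 4, 12, 7, 9, 11] ∈ F_13^6.


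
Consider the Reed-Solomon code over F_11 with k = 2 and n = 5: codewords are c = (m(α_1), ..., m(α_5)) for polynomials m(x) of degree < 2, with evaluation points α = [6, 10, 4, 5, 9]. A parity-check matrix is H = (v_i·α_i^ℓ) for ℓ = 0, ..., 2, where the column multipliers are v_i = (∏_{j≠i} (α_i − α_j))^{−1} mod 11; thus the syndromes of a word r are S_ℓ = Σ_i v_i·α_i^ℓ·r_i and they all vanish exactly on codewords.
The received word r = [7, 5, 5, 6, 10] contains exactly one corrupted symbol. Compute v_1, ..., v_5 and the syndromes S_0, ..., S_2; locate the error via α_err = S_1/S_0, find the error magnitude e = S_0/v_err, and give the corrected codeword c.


S = (6, 5, 6), error at position 2, error magnitude e = 5, c = [7, 0, 5, 6, 10].

Step 1: column multipliers v_i = (∏_{j≠i}(α_i − α_j))^{−1} mod 11.
  i = 1 (α = 6): (6−10)(6−4)(6−5)(6−9) = (−4)·2·1·(−3) = 24 ≡ 2, so v_1 = 2^{−1} = 6 (mod 11).
  i = 2 (α = 10): (10−6)(10−4)(10−5)(10−9) = 4·6·5·1 = 120 ≡ 10, so v_2 = 10^{−1} = 10 (mod 11).
  i = 3 (α = 4): (4−6)(4−10)(4−5)(4−9) = (−2)·(−6)·(−1)·(−5) = 60 ≡ 5, so v_3 = 5^{−1} = 9 (mod 11).
  i = 4 (α = 5): (5−6)(5−10)(5−4)(5−9) = (−1)·(−5)·1·(−4) = −20 ≡ 2, so v_4 = 2^{−1} = 6 (mod 11).
  i = 5 (α = 9): (9−6)(9−10)(9−4)(9−5) = 3·(−1)·5·4 = −60 ≡ 6, so v_5 = 6^{−1} = 2 (mod 11).
  v = [6, 10, 9, 6, 2].
Step 2: syndromes of r = [7, 5, 5, 6, 10] (all sums mod 11).
  S_0 = Σ v_i r_i = 6·7 + 10·5 + 9·5 + 6·6 + 2·10 = 193 ≡ 6.
  S_1 = Σ v_i α_i r_i = 6·6·7 + 10·10·5 + 9·4·5 + 6·5·6 + 2·9·10 = 1292 ≡ 5.
  α_i^2 mod 11 = [3, 1, 5, 3, 4].
  S_2 = Σ v_i α_i^2 r_i = 6·3·7 + 10·1·5 + 9·5·5 + 6·3·6 + 2·4·10 = 589 ≡ 6.
  S = (6, 5, 6) ≠ 0, so r is not a codeword (an error is present).
Step 3: locate the error. For a single error e at position i, S_ℓ = v_i·e·α_i^ℓ, so α_err = S_1/S_0.
  S_0^{−1} = 6^{−1} = 2 (mod 11), so α_err = 5·2 = 10 ≡ 10 = α_2. Error position i = 2.
  Consistency check: S_2/S_1 = 6·9 = 54 ≡ 10 = α_err ✓ (single-error assumption holds).
Step 4: error magnitude e = S_0/v_2 = S_0·∏_{j≠2}(α_2 − α_j) = 6·10 = 60 ≡ 5 (mod 11).
Step 5: correct position 2: c_2 = r_2 − e = 5 − 5 ≡ 0 (mod 11). Hence c = [7, 0, 5, 6, 10].
  Check: interpolating c through the α_i gives m(x) = 1 + 1·x (degree < 2) with m(α_i) = c_i for every i, so c is indeed a codeword.


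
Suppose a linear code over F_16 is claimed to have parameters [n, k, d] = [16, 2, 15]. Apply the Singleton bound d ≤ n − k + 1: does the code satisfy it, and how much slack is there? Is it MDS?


Singleton RHS = n − k + 1 = 15, slack = 0, bound satisfied, MDS.

Singleton bound: d ≤ n − k + 1.
Here n = 16, k = 2, so n − k + 1 = 15.
Given d = 15, check d ≤ 15: YES.
Slack = (n − k + 1) − d = 0.
The code is MDS (slack = 0).
Description: the claimed parameters are [16, 2, 15]_16; such a code would be MDS (meets Singleton bound).


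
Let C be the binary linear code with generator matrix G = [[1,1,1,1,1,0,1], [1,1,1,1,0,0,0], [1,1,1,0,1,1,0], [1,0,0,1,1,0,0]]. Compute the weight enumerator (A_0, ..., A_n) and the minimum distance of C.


Weight distribution: A_0 = 1, A_2 = 2, A_3 = 6, A_4 = 3, A_5 = 2, A_6 = 2. Minimum distance d = 2.

Enumerate all 2^4 = 16 messages m ∈ F_2^4.
For each, compute codeword c = mG in F_2^7, then tally its weight.
  m = 0000 → c = 0000000, weight = 0.
  m = 1000 → c = 1111101, weight = 6.
  m = 0100 → c = 1111000, weight = 4.
  m = 1100 → c = 0000101, weight = 2.
  m = 0010 → c = 1110110, weight = 5.
  m = 1010 → c = 0001011, weight = 3.
  m = 0110 → c = 0001110, weight = 3.
  m = 1110 → c = 1110011, weight = 5.
  m = 0001 → c = 1001100, weight = 3.
  m = 1001 → c = 0110001, weight = 3.
  m = 0101 → c = 0110100, weight = 3.
  m = 1101 → c = 1001001, weight = 3.
  m = 0011 → c = 0111010, weight = 4.
  m = 1011 → c = 1000111, weight = 4.
  m = 0111 → c = 1000010, weight = 2.
  m = 1111 → c = 0111111, weight = 6.
Tally weights:
  weight 0: 1 codewords.
  weight 2: 2 codewords.
  weight 3: 6 codewords.
  weight 4: 3 codewords.
  weight 5: 2 codewords.
  weight 6: 2 codewords.
Minimum distance d = smallest w > 0 with A_w > 0 = 2.
Sanity: Σ A_w = 16 = 2^4 = 16 ✓.
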